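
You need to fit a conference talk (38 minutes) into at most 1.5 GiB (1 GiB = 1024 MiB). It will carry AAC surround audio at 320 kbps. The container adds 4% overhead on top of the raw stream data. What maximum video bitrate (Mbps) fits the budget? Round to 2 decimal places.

Budget: 1.5 GiB = 12884.9 Mb.
Stream payload after overhead: 12884.9 / 1.04 = 12389.3 Mb.
38 min = 2280 s
Total bitrate budget: 12389.3 Mb / 2280 s = 5.434 Mbps.
Audio: 320 kbps = 0.320 Mbps.
Video: 5.434 − 0.320 = 5.114 Mbps.

5.11 Mbps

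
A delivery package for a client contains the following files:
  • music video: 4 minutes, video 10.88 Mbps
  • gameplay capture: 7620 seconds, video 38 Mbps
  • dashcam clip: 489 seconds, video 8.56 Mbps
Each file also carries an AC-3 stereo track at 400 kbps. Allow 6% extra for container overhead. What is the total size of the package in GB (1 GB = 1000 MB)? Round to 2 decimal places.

Audio: 400 kbps = 0.400 Mbps.
music video: 11.280 Mbps × 240 s × 1.06 = 2869.6 Mb
gameplay capture: 38.400 Mbps × 7620 s × 1.06 = 310164.5 Mb
dashcam clip: 8.960 Mbps × 489 s × 1.06 = 4644.3 Mb
Total: 317678.4 Mb = 39709.8 MB.
= 39.71 GB.

39.71 GB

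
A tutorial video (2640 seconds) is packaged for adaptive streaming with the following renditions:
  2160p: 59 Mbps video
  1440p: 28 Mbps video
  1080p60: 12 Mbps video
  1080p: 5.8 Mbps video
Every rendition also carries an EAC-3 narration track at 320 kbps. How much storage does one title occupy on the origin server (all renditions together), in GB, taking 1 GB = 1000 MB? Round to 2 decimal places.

Audio: 320 kbps = 0.320 Mbps.
Sum of rendition bitrates: (59+0.320) + (28+0.320) + (12+0.320) + (5.8+0.320) = 106.080 Mbps.
× 2640 s = 280,051 Mb = 35,006 MB = 35.01 GB.

35.01 GB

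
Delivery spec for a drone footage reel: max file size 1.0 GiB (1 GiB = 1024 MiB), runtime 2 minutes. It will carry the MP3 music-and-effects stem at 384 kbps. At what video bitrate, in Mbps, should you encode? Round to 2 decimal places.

71.20 Mbps

Budget: 1.0 GiB = 8589.9 Mb.
2 min = 120 s
Total bitrate budget: 8589.9 Mb / 120 s = 71.583 Mbps.
Audio: 384 kbps = 0.384 Mbps.
Video: 71.583 − 0.384 = 71.199 Mbps.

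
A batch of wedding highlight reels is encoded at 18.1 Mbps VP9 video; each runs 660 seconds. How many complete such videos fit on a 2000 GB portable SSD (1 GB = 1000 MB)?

1339

Per item: 18.100 Mbps × 660 s = 11,946 Mb = 1,493 MB.
Capacity: 2000 GB = 16,000,000 Mb; 1339.36 items → 1339 complete.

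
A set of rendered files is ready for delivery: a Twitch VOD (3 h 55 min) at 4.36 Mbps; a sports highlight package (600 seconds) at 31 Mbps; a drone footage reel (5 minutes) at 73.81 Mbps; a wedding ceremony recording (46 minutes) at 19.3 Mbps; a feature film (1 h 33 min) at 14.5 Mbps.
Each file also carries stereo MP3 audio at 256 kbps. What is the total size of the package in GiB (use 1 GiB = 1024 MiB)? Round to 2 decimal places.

28.22 GiB

Audio: 256 kbps = 0.256 Mbps.
Twitch VOD: 4.616 Mbps × 14100 s = 65085.6 Mb
sports highlight package: 31.256 Mbps × 600 s = 18753.6 Mb
drone footage reel: 74.066 Mbps × 300 s = 22219.8 Mb
wedding ceremony recording: 19.556 Mbps × 2760 s = 53974.6 Mb
feature film: 14.756 Mbps × 5580 s = 82338.5 Mb
Total: 242372.0 Mb = 30296.5 MB.
= 28.22 GiB.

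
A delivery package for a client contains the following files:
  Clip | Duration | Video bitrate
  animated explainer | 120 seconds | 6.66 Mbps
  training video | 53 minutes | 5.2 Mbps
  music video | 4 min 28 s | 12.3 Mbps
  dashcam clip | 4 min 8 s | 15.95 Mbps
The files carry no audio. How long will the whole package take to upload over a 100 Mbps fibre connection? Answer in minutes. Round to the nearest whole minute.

4 minutes

animated explainer: 6.660 Mbps × 120 s = 799.2 Mb
training video: 5.200 Mbps × 3180 s = 16536.0 Mb
music video: 12.300 Mbps × 268 s = 3296.4 Mb
dashcam clip: 15.950 Mbps × 248 s = 3955.6 Mb
Total: 24587.2 Mb = 3073.4 MB.
At 100 Mbps: 24587.2 / 100 = 246 s ≈ 4.1 minutes.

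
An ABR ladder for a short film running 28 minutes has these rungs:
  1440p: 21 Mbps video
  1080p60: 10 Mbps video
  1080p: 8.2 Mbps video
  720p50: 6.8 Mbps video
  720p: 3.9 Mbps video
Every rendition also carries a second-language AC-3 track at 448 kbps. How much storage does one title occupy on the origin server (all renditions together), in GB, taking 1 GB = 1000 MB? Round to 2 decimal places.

28 min = 1680 s
Audio: 448 kbps = 0.448 Mbps.
Sum of rendition bitrates: (21+0.448) + (10+0.448) + (8.2+0.448) + (6.8+0.448) + (3.9+0.448) = 52.140 Mbps.
× 1680 s = 87,595 Mb = 10,949 MB = 10.95 GB.

10.95 GB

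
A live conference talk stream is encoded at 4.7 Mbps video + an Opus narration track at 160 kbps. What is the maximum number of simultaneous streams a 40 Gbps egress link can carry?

8230

Audio: 160 kbps = 0.160 Mbps.
Per-viewer media rate: 4.860 Mbps.
40 Gbps = 40,000 Mbps; 40,000 / 4.860 = 8230.45 → 8230 viewers.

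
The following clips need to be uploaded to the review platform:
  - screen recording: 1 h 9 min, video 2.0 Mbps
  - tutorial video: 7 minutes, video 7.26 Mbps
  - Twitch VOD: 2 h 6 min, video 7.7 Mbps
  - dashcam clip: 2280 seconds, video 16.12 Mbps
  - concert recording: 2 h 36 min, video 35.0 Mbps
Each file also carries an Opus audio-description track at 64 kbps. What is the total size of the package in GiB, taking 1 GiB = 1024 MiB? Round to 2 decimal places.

Audio: 64 kbps = 0.064 Mbps.
screen recording: 2.064 Mbps × 4140 s = 8545.0 Mb
tutorial video: 7.324 Mbps × 420 s = 3076.1 Mb
Twitch VOD: 7.764 Mbps × 7560 s = 58695.8 Mb
dashcam clip: 16.184 Mbps × 2280 s = 36899.5 Mb
concert recording: 35.064 Mbps × 9360 s = 328199.0 Mb
Total: 435415.4 Mb = 54426.9 MB.
= 50.69 GiB.

50.69 GiB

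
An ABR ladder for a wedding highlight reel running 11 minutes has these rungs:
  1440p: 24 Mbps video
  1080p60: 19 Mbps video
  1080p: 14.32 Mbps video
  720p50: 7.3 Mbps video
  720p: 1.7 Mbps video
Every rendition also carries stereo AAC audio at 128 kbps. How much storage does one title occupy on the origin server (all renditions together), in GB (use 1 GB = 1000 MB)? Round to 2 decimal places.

11 min = 660 s
Audio: 128 kbps = 0.128 Mbps.
Sum of rendition bitrates: (24+0.128) + (19+0.128) + (14.32+0.128) + (7.3+0.128) + (1.7+0.128) = 66.960 Mbps.
× 660 s = 44,194 Mb = 5,524 MB = 5.524 GB.

5.52 GB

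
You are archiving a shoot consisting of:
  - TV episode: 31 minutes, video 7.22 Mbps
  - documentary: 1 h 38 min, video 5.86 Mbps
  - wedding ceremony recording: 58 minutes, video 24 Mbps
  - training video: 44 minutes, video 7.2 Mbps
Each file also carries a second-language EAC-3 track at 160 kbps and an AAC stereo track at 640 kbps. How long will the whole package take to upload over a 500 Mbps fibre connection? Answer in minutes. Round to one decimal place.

5.4 minutes

Audio total: 160 + 640 = 800 kbps = 0.800 Mbps.
TV episode: 8.020 Mbps × 1860 s = 14917.2 Mb
documentary: 6.660 Mbps × 5880 s = 39160.8 Mb
wedding ceremony recording: 24.800 Mbps × 3480 s = 86304.0 Mb
training video: 8.000 Mbps × 2640 s = 21120.0 Mb
Total: 161502.0 Mb = 20187.8 MB.
At 500 Mbps: 161502.0 / 500 = 323 s ≈ 5.38 minutes.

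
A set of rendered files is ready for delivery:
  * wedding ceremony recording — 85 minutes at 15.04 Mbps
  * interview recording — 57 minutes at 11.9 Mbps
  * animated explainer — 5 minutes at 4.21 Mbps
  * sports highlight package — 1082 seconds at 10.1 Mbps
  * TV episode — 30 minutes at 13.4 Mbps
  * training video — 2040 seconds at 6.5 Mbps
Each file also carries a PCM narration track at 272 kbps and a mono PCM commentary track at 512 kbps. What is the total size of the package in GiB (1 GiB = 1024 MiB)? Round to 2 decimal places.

20.69 GiB

Audio total: 272 + 512 = 784 kbps = 0.784 Mbps.
wedding ceremony recording: 15.824 Mbps × 5100 s = 80702.4 Mb
interview recording: 12.684 Mbps × 3420 s = 43379.3 Mb
animated explainer: 4.994 Mbps × 300 s = 1498.2 Mb
sports highlight package: 10.884 Mbps × 1082 s = 11776.5 Mb
TV episode: 14.184 Mbps × 1800 s = 25531.2 Mb
training video: 7.284 Mbps × 2040 s = 14859.4 Mb
Total: 177746.9 Mb = 22218.4 MB.
= 20.69 GiB.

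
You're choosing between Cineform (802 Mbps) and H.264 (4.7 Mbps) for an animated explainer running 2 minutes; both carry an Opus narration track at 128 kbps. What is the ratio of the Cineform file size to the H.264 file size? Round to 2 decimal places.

2 min = 120 s
Audio: 128 kbps = 0.128 Mbps.
Cineform: 802.128 Mbps × 120 s = 96255.4 Mb = 11.206 GiB.
H.264: 4.828 Mbps × 120 s = 579.4 Mb = 0.067 GiB.
Ratio: 11.206 / 0.067 = 166.141.

166.14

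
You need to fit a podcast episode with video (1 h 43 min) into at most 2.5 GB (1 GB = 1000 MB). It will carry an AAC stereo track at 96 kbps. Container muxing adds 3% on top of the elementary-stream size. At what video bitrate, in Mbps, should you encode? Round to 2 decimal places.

3.05 Mbps

Budget: 2.5 GB = 20000.0 Mb.
Stream payload after overhead: 20000.0 / 1.03 = 19417.5 Mb.
1 h 43 min = 103 min = 6180 s
Total bitrate budget: 19417.5 Mb / 6180 s = 3.142 Mbps.
Audio: 96 kbps = 0.096 Mbps.
Video: 3.142 − 0.096 = 3.046 Mbps.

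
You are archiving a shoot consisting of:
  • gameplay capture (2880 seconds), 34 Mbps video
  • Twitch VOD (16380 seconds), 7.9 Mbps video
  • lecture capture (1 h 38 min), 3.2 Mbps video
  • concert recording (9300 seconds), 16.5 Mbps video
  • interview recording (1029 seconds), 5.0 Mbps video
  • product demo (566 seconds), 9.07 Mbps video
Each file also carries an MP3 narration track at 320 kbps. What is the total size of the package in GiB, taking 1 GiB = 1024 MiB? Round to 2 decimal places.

49.06 GiB

Audio: 320 kbps = 0.320 Mbps.
gameplay capture: 34.320 Mbps × 2880 s = 98841.6 Mb
Twitch VOD: 8.220 Mbps × 16380 s = 134643.6 Mb
lecture capture: 3.520 Mbps × 5880 s = 20697.6 Mb
concert recording: 16.820 Mbps × 9300 s = 156426.0 Mb
interview recording: 5.320 Mbps × 1029 s = 5474.3 Mb
product demo: 9.390 Mbps × 566 s = 5314.7 Mb
Total: 421397.8 Mb = 52674.7 MB.
= 49.06 GiB.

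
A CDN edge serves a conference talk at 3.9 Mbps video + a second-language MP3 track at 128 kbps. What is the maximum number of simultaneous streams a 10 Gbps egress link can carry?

2482

Audio: 128 kbps = 0.128 Mbps.
Per-viewer media rate: 4.028 Mbps.
10 Gbps = 10,000 Mbps; 10,000 / 4.028 = 2482.62 → 2482 viewers.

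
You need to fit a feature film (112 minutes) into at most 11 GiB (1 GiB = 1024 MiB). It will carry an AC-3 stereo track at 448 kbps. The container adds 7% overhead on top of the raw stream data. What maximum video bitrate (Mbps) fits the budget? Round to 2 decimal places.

12.69 Mbps

Budget: 11 GiB = 94489.3 Mb.
Stream payload after overhead: 94489.3 / 1.07 = 88307.7 Mb.
112 min = 6720 s
Total bitrate budget: 88307.7 Mb / 6720 s = 13.141 Mbps.
Audio: 448 kbps = 0.448 Mbps.
Video: 13.141 − 0.448 = 12.693 Mbps.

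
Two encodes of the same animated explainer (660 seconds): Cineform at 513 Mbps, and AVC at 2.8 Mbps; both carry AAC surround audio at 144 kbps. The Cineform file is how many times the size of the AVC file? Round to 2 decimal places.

174.30

Audio: 144 kbps = 0.144 Mbps.
Cineform: 513.144 Mbps × 660 s = 338675.0 Mb = 39.427 GiB.
AVC: 2.944 Mbps × 660 s = 1943.0 Mb = 0.226 GiB.
Ratio: 39.427 / 0.226 = 174.302.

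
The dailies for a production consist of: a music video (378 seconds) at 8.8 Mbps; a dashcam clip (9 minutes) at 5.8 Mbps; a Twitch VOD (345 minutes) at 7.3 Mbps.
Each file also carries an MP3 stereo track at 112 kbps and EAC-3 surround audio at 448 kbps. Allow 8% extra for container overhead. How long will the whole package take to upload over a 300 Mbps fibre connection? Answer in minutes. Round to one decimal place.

10.2 minutes

Audio total: 112 + 448 = 560 kbps = 0.560 Mbps.
music video: 9.360 Mbps × 378 s × 1.08 = 3821.1 Mb
dashcam clip: 6.360 Mbps × 540 s × 1.08 = 3709.2 Mb
Twitch VOD: 7.860 Mbps × 20700 s × 1.08 = 175718.2 Mb
Total: 183248.4 Mb = 22906.1 MB.
At 300 Mbps: 183248.4 / 300 = 611 s ≈ 10.2 minutes.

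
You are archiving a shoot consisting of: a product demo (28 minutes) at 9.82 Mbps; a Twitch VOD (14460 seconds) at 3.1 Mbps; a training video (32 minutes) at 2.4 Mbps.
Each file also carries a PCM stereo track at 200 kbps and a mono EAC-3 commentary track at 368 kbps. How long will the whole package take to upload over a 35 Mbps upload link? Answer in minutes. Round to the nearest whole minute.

36 minutes

Audio total: 200 + 368 = 568 kbps = 0.568 Mbps.
product demo: 10.388 Mbps × 1680 s = 17451.8 Mb
Twitch VOD: 3.668 Mbps × 14460 s = 53039.3 Mb
training video: 2.968 Mbps × 1920 s = 5698.6 Mb
Total: 76189.7 Mb = 9523.7 MB.
At 35 Mbps: 76189.7 / 35 = 2177 s ≈ 36.3 minutes.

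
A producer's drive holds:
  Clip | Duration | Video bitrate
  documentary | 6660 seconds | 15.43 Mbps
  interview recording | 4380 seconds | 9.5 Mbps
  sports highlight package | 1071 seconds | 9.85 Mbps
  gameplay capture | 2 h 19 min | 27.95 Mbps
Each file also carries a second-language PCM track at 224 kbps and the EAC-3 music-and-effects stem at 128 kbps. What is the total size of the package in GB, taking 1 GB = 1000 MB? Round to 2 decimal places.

Audio total: 224 + 128 = 352 kbps = 0.352 Mbps.
documentary: 15.782 Mbps × 6660 s = 105108.1 Mb
interview recording: 9.852 Mbps × 4380 s = 43151.8 Mb
sports highlight package: 10.202 Mbps × 1071 s = 10926.3 Mb
gameplay capture: 28.302 Mbps × 8340 s = 236038.7 Mb
Total: 395224.9 Mb = 49403.1 MB.
= 49.40 GB.

49.40 GB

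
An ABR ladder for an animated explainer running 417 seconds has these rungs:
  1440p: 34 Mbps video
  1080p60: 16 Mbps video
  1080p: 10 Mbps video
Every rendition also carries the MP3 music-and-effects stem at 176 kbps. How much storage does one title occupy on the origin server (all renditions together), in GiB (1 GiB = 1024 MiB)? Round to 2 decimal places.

Audio: 176 kbps = 0.176 Mbps.
Sum of rendition bitrates: (34+0.176) + (16+0.176) + (10+0.176) = 60.528 Mbps.
× 417 s = 25,240 Mb = 3,155 MB = 2.938 GiB.

2.94 GiB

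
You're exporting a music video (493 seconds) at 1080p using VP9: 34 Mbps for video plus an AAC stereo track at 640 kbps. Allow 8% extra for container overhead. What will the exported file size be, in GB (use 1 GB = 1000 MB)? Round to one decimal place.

Audio: 640 kbps = 0.640 Mbps.
Total bitrate: 34 + 0.640 = 34.640 Mbps.
Stream data: 34.640 Mbps × 493 s = 17077.5 Mb.
With 8% container overhead: ×1.08.
18,444 Mb ÷ 8 = 2,305 MB → 2.305 GB.

2.3 GB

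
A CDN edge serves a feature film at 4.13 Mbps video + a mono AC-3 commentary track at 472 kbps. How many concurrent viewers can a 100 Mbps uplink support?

Audio: 472 kbps = 0.472 Mbps.
Per-viewer media rate: 4.602 Mbps.
100 Mbps = 100.0 Mbps; 100.0 / 4.602 = 21.73 → 21 viewers.

21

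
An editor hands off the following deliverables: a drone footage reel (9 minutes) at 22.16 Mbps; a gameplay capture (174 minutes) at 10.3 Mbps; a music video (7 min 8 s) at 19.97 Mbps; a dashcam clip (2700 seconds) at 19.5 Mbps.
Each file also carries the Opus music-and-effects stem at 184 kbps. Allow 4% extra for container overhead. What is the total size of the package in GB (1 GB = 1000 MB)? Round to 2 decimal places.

23.83 GB

Audio: 184 kbps = 0.184 Mbps.
drone footage reel: 22.344 Mbps × 540 s × 1.04 = 12548.4 Mb
gameplay capture: 10.484 Mbps × 10440 s × 1.04 = 113831.1 Mb
music video: 20.154 Mbps × 428 s × 1.04 = 8970.9 Mb
dashcam clip: 19.684 Mbps × 2700 s × 1.04 = 55272.7 Mb
Total: 190623.1 Mb = 23827.9 MB.
= 23.83 GB.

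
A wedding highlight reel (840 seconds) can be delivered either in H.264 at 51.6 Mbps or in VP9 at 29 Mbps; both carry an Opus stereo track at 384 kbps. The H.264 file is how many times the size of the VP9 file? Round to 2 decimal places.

1.77

Audio: 384 kbps = 0.384 Mbps.
H.264: 51.984 Mbps × 840 s = 43666.6 Mb = 5.083 GiB.
VP9: 29.384 Mbps × 840 s = 24682.6 Mb = 2.873 GiB.
Ratio: 5.083 / 2.873 = 1.769.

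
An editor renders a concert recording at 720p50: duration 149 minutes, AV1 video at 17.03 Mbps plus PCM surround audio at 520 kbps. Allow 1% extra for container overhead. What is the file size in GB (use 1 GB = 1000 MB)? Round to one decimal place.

19.8 GB

149 min = 8940 s
Audio: 520 kbps = 0.520 Mbps.
Total bitrate: 17.03 + 0.520 = 17.550 Mbps.
Stream data: 17.550 Mbps × 8940 s = 156897.0 Mb.
With 1% container overhead: ×1.01.
158,466 Mb ÷ 8 = 19,808 MB → 19.81 GB.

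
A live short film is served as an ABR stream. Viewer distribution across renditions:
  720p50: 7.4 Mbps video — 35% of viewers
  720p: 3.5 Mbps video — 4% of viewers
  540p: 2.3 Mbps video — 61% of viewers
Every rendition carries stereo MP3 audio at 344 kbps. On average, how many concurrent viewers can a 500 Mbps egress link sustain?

111

Audio: 344 kbps = 0.344 Mbps.
Average per-viewer bitrate: 0.35×7.744 + 0.04×3.844 + 0.61×2.644 = 4.477 Mbps.
500 Mbps = 500.0 Mbps; 500.0 / 4.477 = 111.68 → 111.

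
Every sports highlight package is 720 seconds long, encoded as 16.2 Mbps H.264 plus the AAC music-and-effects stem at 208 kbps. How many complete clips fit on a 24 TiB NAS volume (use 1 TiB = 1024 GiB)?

Audio: 208 kbps = 0.208 Mbps.
Total bitrate: 16.408 Mbps.
Per item: 16.408 Mbps × 720 s = 11,814 Mb = 1,477 MB.
Capacity: 24 TiB = 211,106,233 Mb; 17869.52 items → 17869 complete.

17869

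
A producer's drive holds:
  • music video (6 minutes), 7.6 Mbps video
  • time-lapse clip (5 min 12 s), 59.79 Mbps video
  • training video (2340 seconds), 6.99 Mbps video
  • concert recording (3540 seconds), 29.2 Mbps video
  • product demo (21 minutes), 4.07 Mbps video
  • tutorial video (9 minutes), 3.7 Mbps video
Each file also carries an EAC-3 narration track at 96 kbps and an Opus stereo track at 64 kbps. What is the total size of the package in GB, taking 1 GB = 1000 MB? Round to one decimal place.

Audio total: 96 + 64 = 160 kbps = 0.160 Mbps.
music video: 7.760 Mbps × 360 s = 2793.6 Mb
time-lapse clip: 59.950 Mbps × 312 s = 18704.4 Mb
training video: 7.150 Mbps × 2340 s = 16731.0 Mb
concert recording: 29.360 Mbps × 3540 s = 103934.4 Mb
product demo: 4.230 Mbps × 1260 s = 5329.8 Mb
tutorial video: 3.860 Mbps × 540 s = 2084.4 Mb
Total: 149577.6 Mb = 18697.2 MB.
= 18.70 GB.

18.7 GB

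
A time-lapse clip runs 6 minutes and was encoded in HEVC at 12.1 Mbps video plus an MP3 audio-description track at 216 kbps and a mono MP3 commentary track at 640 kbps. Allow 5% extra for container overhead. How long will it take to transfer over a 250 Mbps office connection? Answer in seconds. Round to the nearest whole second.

20 seconds

6 min = 360 s
Audio total: 216 + 640 = 856 kbps = 0.856 Mbps.
Total bitrate: 12.956 Mbps.
File: 12.956 Mbps × 360 s = 4664.2 Mb.
With 5% container overhead: ×1.05. → 4897.4 Mb.
At 250 Mbps: 4897.4 / 250 = 19.6 s ≈ 19.6 seconds.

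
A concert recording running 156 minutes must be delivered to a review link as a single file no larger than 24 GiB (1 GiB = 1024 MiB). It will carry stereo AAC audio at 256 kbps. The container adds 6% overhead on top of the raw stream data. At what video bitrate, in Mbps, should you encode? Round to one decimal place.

Budget: 24 GiB = 206158.4 Mb.
Stream payload after overhead: 206158.4 / 1.06 = 194489.1 Mb.
156 min = 9360 s
Total bitrate budget: 194489.1 Mb / 9360 s = 20.779 Mbps.
Audio: 256 kbps = 0.256 Mbps.
Video: 20.779 − 0.256 = 20.523 Mbps.

20.5 Mbps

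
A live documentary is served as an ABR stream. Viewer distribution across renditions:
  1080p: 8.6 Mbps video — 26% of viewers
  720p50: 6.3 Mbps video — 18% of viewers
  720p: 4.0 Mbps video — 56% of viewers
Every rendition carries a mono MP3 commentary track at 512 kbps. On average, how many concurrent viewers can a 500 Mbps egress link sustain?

81

Audio: 512 kbps = 0.512 Mbps.
Average per-viewer bitrate: 0.26×9.112 + 0.18×6.812 + 0.56×4.512 = 6.122 Mbps.
500 Mbps = 500.0 Mbps; 500.0 / 6.122 = 81.67 → 81.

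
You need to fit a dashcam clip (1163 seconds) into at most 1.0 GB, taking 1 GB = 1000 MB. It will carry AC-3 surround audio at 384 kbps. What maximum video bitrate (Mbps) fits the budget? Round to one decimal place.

6.5 Mbps

Budget: 1.0 GB = 8000.0 Mb.
Total bitrate budget: 8000.0 Mb / 1163 s = 6.879 Mbps.
Audio: 384 kbps = 0.384 Mbps.
Video: 6.879 − 0.384 = 6.495 Mbps.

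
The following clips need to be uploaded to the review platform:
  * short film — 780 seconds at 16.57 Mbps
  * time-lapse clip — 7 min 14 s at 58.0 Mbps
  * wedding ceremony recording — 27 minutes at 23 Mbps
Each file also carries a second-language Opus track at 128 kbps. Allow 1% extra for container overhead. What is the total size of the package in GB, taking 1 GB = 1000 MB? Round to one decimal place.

Audio: 128 kbps = 0.128 Mbps.
short film: 16.698 Mbps × 780 s × 1.01 = 13154.7 Mb
time-lapse clip: 58.128 Mbps × 434 s × 1.01 = 25479.8 Mb
wedding ceremony recording: 23.128 Mbps × 1620 s × 1.01 = 37842.0 Mb
Total: 76476.5 Mb = 9559.6 MB.
= 9.560 GB.

9.6 GB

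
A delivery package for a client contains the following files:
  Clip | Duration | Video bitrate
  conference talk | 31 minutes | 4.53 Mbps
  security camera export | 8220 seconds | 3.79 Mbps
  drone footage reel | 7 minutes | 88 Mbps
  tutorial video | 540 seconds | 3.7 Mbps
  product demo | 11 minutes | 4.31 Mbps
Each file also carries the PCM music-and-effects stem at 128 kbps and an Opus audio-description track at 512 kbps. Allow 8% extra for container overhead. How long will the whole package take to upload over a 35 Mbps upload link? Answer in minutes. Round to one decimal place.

45.7 minutes

Audio total: 128 + 512 = 640 kbps = 0.640 Mbps.
conference talk: 5.170 Mbps × 1860 s × 1.08 = 10385.5 Mb
security camera export: 4.430 Mbps × 8220 s × 1.08 = 39327.8 Mb
drone footage reel: 88.640 Mbps × 420 s × 1.08 = 40207.1 Mb
tutorial video: 4.340 Mbps × 540 s × 1.08 = 2531.1 Mb
product demo: 4.950 Mbps × 660 s × 1.08 = 3528.4 Mb
Total: 95979.8 Mb = 11997.5 MB.
At 35 Mbps: 95979.8 / 35 = 2742 s ≈ 45.7 minutes.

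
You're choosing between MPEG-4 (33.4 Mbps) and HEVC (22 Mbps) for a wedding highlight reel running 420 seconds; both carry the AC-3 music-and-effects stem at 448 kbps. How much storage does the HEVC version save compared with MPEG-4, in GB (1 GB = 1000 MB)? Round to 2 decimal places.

0.60 GB

Audio: 448 kbps = 0.448 Mbps.
MPEG-4: 33.848 Mbps × 420 s = 14216.2 Mb = 1.777 GB.
HEVC: 22.448 Mbps × 420 s = 9428.2 Mb = 1.179 GB.
Saving: 1.777 − 1.179 = 0.599 GB.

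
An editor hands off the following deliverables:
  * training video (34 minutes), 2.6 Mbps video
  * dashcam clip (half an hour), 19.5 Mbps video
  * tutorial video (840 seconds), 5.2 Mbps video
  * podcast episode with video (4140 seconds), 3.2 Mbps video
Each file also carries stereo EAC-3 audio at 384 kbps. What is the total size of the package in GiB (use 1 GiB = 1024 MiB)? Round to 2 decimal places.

Audio: 384 kbps = 0.384 Mbps.
training video: 2.984 Mbps × 2040 s = 6087.4 Mb
dashcam clip: 19.884 Mbps × 1800 s = 35791.2 Mb
tutorial video: 5.584 Mbps × 840 s = 4690.6 Mb
podcast episode with video: 3.584 Mbps × 4140 s = 14837.8 Mb
Total: 61406.9 Mb = 7675.9 MB.
= 7.149 GiB.

7.15 GiB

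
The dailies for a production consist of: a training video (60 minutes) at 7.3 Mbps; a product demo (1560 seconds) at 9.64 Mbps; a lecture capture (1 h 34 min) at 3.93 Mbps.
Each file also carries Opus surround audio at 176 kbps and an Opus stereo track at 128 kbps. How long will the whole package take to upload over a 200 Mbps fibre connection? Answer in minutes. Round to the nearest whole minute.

6 minutes

Audio total: 176 + 128 = 304 kbps = 0.304 Mbps.
training video: 7.604 Mbps × 3600 s = 27374.4 Mb
product demo: 9.944 Mbps × 1560 s = 15512.6 Mb
lecture capture: 4.234 Mbps × 5640 s = 23879.8 Mb
Total: 66766.8 Mb = 8345.9 MB.
At 200 Mbps: 66766.8 / 200 = 334 s ≈ 5.56 minutes.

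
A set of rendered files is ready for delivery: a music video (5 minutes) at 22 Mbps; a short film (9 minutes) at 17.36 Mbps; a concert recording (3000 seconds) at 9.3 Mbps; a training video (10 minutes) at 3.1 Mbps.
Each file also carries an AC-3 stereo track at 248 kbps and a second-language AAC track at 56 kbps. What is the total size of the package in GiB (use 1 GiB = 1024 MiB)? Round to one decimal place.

Audio total: 248 + 56 = 304 kbps = 0.304 Mbps.
music video: 22.304 Mbps × 300 s = 6691.2 Mb
short film: 17.664 Mbps × 540 s = 9538.6 Mb
concert recording: 9.604 Mbps × 3000 s = 28812.0 Mb
training video: 3.404 Mbps × 600 s = 2042.4 Mb
Total: 47084.2 Mb = 5885.5 MB.
= 5.481 GiB.

5.5 GiB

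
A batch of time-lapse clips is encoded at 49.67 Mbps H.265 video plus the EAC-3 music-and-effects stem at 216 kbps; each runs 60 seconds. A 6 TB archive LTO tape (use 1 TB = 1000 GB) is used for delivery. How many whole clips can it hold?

16036

Audio: 216 kbps = 0.216 Mbps.
Total bitrate: 49.886 Mbps.
Per item: 49.886 Mbps × 60 s = 2,993 Mb = 374.1 MB.
Capacity: 6 TB = 48,000,000 Mb; 16036.56 items → 16036 complete.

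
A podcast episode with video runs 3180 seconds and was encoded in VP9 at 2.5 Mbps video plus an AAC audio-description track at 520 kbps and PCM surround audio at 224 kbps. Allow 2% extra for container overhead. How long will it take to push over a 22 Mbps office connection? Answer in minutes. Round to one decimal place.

8.0 minutes

Audio total: 520 + 224 = 744 kbps = 0.744 Mbps.
Total bitrate: 3.244 Mbps.
File: 3.244 Mbps × 3180 s = 10315.9 Mb.
With 2% container overhead: ×1.02. → 10522.2 Mb.
At 22 Mbps: 10522.2 / 22 = 478.3 s ≈ 7.97 minutes.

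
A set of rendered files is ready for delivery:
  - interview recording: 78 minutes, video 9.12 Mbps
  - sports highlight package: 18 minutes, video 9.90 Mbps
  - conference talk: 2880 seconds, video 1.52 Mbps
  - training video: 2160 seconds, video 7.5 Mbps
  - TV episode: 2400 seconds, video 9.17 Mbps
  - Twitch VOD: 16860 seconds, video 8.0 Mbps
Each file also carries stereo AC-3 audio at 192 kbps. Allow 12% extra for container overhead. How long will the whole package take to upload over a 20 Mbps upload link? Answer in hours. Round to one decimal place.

3.7 hours

Audio: 192 kbps = 0.192 Mbps.
interview recording: 9.312 Mbps × 4680 s × 1.12 = 48809.8 Mb
sports highlight package: 10.092 Mbps × 1080 s × 1.12 = 12207.3 Mb
conference talk: 1.712 Mbps × 2880 s × 1.12 = 5522.2 Mb
training video: 7.692 Mbps × 2160 s × 1.12 = 18608.5 Mb
TV episode: 9.362 Mbps × 2400 s × 1.12 = 25165.1 Mb
Twitch VOD: 8.192 Mbps × 16860 s × 1.12 = 154691.2 Mb
Total: 265004.0 Mb = 33125.5 MB.
At 20 Mbps: 265004.0 / 20 = 13250 s ≈ 3.68 hours.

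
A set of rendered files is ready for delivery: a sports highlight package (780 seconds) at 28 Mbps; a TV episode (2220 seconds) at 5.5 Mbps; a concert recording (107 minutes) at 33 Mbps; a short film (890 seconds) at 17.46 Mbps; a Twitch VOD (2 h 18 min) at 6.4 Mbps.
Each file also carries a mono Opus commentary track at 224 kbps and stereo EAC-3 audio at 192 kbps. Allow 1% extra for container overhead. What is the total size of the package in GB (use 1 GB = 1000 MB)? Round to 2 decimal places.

Audio total: 224 + 192 = 416 kbps = 0.416 Mbps.
sports highlight package: 28.416 Mbps × 780 s × 1.01 = 22386.1 Mb
TV episode: 5.916 Mbps × 2220 s × 1.01 = 13264.9 Mb
concert recording: 33.416 Mbps × 6420 s × 1.01 = 216676.0 Mb
short film: 17.876 Mbps × 890 s × 1.01 = 16068.7 Mb
Twitch VOD: 6.816 Mbps × 8280 s × 1.01 = 57000.8 Mb
Total: 325396.6 Mb = 40674.6 MB.
= 40.67 GB.

40.67 GB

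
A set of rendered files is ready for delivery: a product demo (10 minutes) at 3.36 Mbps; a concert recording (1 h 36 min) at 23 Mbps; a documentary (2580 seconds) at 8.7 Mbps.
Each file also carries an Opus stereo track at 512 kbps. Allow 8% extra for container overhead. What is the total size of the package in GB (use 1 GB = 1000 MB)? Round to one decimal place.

21.8 GB

Audio: 512 kbps = 0.512 Mbps.
product demo: 3.872 Mbps × 600 s × 1.08 = 2509.1 Mb
concert recording: 23.512 Mbps × 5760 s × 1.08 = 146263.4 Mb
documentary: 9.212 Mbps × 2580 s × 1.08 = 25668.3 Mb
Total: 174440.8 Mb = 21805.1 MB.
= 21.81 GB.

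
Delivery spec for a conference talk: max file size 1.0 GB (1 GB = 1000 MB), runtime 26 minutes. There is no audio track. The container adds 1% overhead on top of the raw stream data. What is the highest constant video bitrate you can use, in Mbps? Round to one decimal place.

Budget: 1.0 GB = 8000.0 Mb.
Stream payload after overhead: 8000.0 / 1.01 = 7920.8 Mb.
26 min = 1560 s
Total bitrate budget: 7920.8 Mb / 1560 s = 5.077 Mbps.

5.1 Mbps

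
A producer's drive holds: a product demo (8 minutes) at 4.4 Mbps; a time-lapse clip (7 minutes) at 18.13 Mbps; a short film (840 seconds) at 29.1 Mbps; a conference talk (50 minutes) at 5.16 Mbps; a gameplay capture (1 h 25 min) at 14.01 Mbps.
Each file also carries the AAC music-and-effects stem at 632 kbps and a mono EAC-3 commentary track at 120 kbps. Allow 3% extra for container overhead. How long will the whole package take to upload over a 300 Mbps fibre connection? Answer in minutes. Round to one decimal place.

Audio total: 632 + 120 = 752 kbps = 0.752 Mbps.
product demo: 5.152 Mbps × 480 s × 1.03 = 2547.1 Mb
time-lapse clip: 18.882 Mbps × 420 s × 1.03 = 8168.4 Mb
short film: 29.852 Mbps × 840 s × 1.03 = 25828.0 Mb
conference talk: 5.912 Mbps × 3000 s × 1.03 = 18268.1 Mb
gameplay capture: 14.762 Mbps × 5100 s × 1.03 = 77544.8 Mb
Total: 132356.3 Mb = 16544.5 MB.
At 300 Mbps: 132356.3 / 300 = 441 s ≈ 7.35 minutes.

7.4 minutes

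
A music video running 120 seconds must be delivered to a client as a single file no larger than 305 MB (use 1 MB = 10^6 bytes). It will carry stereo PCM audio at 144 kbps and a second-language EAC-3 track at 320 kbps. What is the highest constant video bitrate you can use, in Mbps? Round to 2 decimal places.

19.87 Mbps

Budget: 305 MB = 2440.0 Mb.
Total bitrate budget: 2440.0 Mb / 120 s = 20.333 Mbps.
Audio total: 144 + 320 = 464 kbps = 0.464 Mbps.
Video: 20.333 − 0.464 = 19.869 Mbps.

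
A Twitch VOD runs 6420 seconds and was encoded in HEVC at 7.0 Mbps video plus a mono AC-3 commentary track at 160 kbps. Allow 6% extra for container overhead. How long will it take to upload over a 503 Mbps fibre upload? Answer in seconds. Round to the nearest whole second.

97 seconds

Audio: 160 kbps = 0.160 Mbps.
Total bitrate: 7.160 Mbps.
File: 7.160 Mbps × 6420 s = 45967.2 Mb.
With 6% container overhead: ×1.06. → 48725.2 Mb.
At 503 Mbps: 48725.2 / 503 = 96.9 s ≈ 96.9 seconds.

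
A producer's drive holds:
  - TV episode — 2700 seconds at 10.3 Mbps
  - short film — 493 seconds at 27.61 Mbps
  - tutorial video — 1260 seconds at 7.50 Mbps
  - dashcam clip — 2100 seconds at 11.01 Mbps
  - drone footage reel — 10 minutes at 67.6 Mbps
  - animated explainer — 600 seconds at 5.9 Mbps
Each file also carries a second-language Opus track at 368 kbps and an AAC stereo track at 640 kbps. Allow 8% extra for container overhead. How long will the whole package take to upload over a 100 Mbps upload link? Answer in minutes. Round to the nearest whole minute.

Audio total: 368 + 640 = 1008 kbps = 1.008 Mbps.
TV episode: 11.308 Mbps × 2700 s × 1.08 = 32974.1 Mb
short film: 28.618 Mbps × 493 s × 1.08 = 15237.4 Mb
tutorial video: 8.508 Mbps × 1260 s × 1.08 = 11577.7 Mb
dashcam clip: 12.018 Mbps × 2100 s × 1.08 = 27256.8 Mb
drone footage reel: 68.608 Mbps × 600 s × 1.08 = 44458.0 Mb
animated explainer: 6.908 Mbps × 600 s × 1.08 = 4476.4 Mb
Total: 135980.4 Mb = 16997.5 MB.
At 100 Mbps: 135980.4 / 100 = 1360 s ≈ 22.7 minutes.

23 minutes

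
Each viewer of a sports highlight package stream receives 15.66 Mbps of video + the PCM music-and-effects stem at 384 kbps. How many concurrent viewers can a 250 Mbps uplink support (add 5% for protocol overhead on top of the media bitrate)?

Audio: 384 kbps = 0.384 Mbps.
Per-viewer media rate: 16.044 Mbps.
On the wire with 5% overhead: 16.846 Mbps.
250 Mbps = 250.0 Mbps; 250.0 / 16.846 = 14.84 → 14 viewers.

14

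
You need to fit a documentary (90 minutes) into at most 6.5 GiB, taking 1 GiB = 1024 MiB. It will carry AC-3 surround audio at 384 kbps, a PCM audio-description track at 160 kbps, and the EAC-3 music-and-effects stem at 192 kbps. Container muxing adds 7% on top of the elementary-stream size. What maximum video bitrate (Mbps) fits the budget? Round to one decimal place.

8.9 Mbps

Budget: 6.5 GiB = 55834.6 Mb.
Stream payload after overhead: 55834.6 / 1.07 = 52181.8 Mb.
90 min = 5400 s
Total bitrate budget: 52181.8 Mb / 5400 s = 9.663 Mbps.
Audio total: 384 + 160 + 192 = 736 kbps = 0.736 Mbps.
Video: 9.663 − 0.736 = 8.927 Mbps.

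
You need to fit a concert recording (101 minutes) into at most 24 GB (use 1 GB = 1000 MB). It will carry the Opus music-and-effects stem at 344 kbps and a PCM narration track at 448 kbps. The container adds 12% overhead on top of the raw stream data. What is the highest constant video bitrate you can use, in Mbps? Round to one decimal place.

Budget: 24 GB = 192000.0 Mb.
Stream payload after overhead: 192000.0 / 1.12 = 171428.6 Mb.
101 min = 6060 s
Total bitrate budget: 171428.6 Mb / 6060 s = 28.289 Mbps.
Audio total: 344 + 448 = 792 kbps = 0.792 Mbps.
Video: 28.289 − 0.792 = 27.497 Mbps.

27.5 Mbps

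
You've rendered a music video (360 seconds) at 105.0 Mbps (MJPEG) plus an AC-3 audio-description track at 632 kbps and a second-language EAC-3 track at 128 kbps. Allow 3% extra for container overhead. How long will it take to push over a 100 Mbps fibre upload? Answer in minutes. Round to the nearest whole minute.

Audio total: 632 + 128 = 760 kbps = 0.760 Mbps.
Total bitrate: 105.760 Mbps.
File: 105.760 Mbps × 360 s = 38073.6 Mb.
With 3% container overhead: ×1.03. → 39215.8 Mb.
At 100 Mbps: 39215.8 / 100 = 392.2 s ≈ 6.54 minutes.

7 minutes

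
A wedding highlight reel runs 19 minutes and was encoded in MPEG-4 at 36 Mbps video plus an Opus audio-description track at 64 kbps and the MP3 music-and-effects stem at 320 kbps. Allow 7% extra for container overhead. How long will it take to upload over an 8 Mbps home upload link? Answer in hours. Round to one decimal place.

19 min = 1140 s
Audio total: 64 + 320 = 384 kbps = 0.384 Mbps.
Total bitrate: 36.384 Mbps.
File: 36.384 Mbps × 1140 s = 41477.8 Mb.
With 7% container overhead: ×1.07. → 44381.2 Mb.
At 8 Mbps: 44381.2 / 8 = 5547.7 s ≈ 1.54 hours.

1.5 hours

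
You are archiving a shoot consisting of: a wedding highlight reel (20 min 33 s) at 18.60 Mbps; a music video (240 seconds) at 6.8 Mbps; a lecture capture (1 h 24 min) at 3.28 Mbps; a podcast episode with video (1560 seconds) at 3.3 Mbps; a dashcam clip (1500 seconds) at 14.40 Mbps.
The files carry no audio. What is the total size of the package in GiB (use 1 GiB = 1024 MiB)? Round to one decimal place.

7.9 GiB

wedding highlight reel: 18.600 Mbps × 1233 s = 22933.8 Mb
music video: 6.800 Mbps × 240 s = 1632.0 Mb
lecture capture: 3.280 Mbps × 5040 s = 16531.2 Mb
podcast episode with video: 3.300 Mbps × 1560 s = 5148.0 Mb
dashcam clip: 14.400 Mbps × 1500 s = 21600.0 Mb
Total: 67845.0 Mb = 8480.6 MB.
= 7.898 GiB.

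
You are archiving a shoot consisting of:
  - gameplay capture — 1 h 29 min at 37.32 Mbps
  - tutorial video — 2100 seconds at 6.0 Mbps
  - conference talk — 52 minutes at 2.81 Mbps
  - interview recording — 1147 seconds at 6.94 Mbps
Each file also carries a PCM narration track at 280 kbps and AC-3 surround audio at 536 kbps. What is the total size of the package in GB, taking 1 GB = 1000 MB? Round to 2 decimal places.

Audio total: 280 + 536 = 816 kbps = 0.816 Mbps.
gameplay capture: 38.136 Mbps × 5340 s = 203646.2 Mb
tutorial video: 6.816 Mbps × 2100 s = 14313.6 Mb
conference talk: 3.626 Mbps × 3120 s = 11313.1 Mb
interview recording: 7.756 Mbps × 1147 s = 8896.1 Mb
Total: 238169.1 Mb = 29771.1 MB.
= 29.77 GB.

29.77 GB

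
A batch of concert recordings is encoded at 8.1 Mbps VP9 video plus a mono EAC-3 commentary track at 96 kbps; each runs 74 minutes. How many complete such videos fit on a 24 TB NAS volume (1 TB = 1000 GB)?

5276

74 min = 4440 s
Audio: 96 kbps = 0.096 Mbps.
Total bitrate: 8.196 Mbps.
Per item: 8.196 Mbps × 4440 s = 36,390 Mb = 4,549 MB.
Capacity: 24 TB = 192,000,000 Mb; 5276.14 items → 5276 complete.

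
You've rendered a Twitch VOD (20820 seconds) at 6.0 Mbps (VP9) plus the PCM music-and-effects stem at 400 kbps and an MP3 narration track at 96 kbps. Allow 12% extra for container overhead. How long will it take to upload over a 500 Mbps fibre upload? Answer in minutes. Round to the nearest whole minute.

5 minutes

Audio total: 400 + 96 = 496 kbps = 0.496 Mbps.
Total bitrate: 6.496 Mbps.
File: 6.496 Mbps × 20820 s = 135246.7 Mb.
With 12% container overhead: ×1.12. → 151476.3 Mb.
At 500 Mbps: 151476.3 / 500 = 303.0 s ≈ 5.05 minutes.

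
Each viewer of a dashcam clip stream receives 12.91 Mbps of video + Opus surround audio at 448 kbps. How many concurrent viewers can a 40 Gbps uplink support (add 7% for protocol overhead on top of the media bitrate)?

2798

Audio: 448 kbps = 0.448 Mbps.
Per-viewer media rate: 13.358 Mbps.
On the wire with 7% overhead: 14.293 Mbps.
40 Gbps = 40,000 Mbps; 40,000 / 14.293 = 2798.56 → 2798 viewers.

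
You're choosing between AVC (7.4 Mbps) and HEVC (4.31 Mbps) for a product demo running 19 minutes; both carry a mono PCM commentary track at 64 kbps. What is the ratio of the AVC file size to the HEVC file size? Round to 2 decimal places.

19 min = 1140 s
Audio: 64 kbps = 0.064 Mbps.
AVC: 7.464 Mbps × 1140 s = 8509.0 Mb = 1.064 GB.
HEVC: 4.374 Mbps × 1140 s = 4986.4 Mb = 0.623 GB.
Ratio: 1.064 / 0.623 = 1.706.

1.71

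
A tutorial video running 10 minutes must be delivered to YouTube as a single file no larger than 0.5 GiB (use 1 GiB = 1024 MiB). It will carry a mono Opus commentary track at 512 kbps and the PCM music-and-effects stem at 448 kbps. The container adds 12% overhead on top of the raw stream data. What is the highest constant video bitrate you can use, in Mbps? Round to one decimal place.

Budget: 0.5 GiB = 4295.0 Mb.
Stream payload after overhead: 4295.0 / 1.12 = 3834.8 Mb.
10 min = 600 s
Total bitrate budget: 3834.8 Mb / 600 s = 6.391 Mbps.
Audio total: 512 + 448 = 960 kbps = 0.960 Mbps.
Video: 6.391 − 0.960 = 5.431 Mbps.

5.4 Mbps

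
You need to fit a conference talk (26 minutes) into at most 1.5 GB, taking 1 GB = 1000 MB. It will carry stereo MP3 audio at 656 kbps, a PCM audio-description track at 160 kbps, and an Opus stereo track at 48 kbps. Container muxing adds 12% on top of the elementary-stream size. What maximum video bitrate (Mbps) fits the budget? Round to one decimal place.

Budget: 1.5 GB = 12000.0 Mb.
Stream payload after overhead: 12000.0 / 1.12 = 10714.3 Mb.
26 min = 1560 s
Total bitrate budget: 10714.3 Mb / 1560 s = 6.868 Mbps.
Audio total: 656 + 160 + 48 = 864 kbps = 0.864 Mbps.
Video: 6.868 − 0.864 = 6.004 Mbps.

6.0 Mbps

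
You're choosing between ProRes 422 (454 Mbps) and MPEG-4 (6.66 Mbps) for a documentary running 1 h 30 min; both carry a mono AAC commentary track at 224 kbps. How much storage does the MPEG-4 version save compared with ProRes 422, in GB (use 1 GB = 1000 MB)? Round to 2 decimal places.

301.95 GB

1 h 30 min = 90 min = 5400 s
Audio: 224 kbps = 0.224 Mbps.
ProRes 422: 454.224 Mbps × 5400 s = 2452809.6 Mb = 306.601 GB.
MPEG-4: 6.884 Mbps × 5400 s = 37173.6 Mb = 4.647 GB.
Saving: 306.601 − 4.647 = 301.954 GB.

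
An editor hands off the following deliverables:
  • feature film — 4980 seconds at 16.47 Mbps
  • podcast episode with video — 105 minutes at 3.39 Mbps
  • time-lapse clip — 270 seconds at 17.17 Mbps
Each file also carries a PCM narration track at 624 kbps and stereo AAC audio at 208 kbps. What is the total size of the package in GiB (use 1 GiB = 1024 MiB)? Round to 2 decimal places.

Audio total: 624 + 208 = 832 kbps = 0.832 Mbps.
feature film: 17.302 Mbps × 4980 s = 86164.0 Mb
podcast episode with video: 4.222 Mbps × 6300 s = 26598.6 Mb
time-lapse clip: 18.002 Mbps × 270 s = 4860.5 Mb
Total: 117623.1 Mb = 14702.9 MB.
= 13.69 GiB.

13.69 GiB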